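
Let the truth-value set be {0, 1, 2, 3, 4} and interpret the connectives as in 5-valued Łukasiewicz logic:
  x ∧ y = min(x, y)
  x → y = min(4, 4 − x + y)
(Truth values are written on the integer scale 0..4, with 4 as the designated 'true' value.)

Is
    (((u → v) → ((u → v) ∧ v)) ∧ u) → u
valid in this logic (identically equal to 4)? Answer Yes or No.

At u = 1, v = 4, for instance:
u → v = 1 → 4 = 4
u → v = 1 → 4 = 4
(u → v) ∧ v = 4 ∧ 4 = 4
(u → v) → ((u → v) ∧ v) = 4 → 4 = 4
((u → v) → ((u → v) ∧ v)) ∧ u = 4 ∧ 1 = 1
(((u → v) → ((u → v) ∧ v)) ∧ u) → u = 1 → 1 = 4
and checking the remaining 24 assignments likewise gives ≥ 4 in every case.

Yes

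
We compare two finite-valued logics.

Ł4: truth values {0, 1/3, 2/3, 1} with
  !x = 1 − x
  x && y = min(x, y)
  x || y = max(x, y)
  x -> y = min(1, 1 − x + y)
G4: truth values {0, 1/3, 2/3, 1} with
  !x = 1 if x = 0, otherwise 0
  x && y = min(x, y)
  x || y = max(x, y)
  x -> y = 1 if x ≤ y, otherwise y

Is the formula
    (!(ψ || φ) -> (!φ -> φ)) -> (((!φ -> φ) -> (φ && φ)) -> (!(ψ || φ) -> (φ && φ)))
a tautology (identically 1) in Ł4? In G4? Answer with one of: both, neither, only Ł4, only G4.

In Ł4: every assignment gives 1 — tautology.
In G4: every assignment gives 1 — tautology.

both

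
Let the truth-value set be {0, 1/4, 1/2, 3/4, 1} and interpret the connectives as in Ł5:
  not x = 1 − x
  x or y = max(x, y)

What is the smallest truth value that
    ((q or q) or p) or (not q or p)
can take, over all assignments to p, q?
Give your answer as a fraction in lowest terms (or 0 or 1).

1/2

Take p = 0, q = 1/2:
q or q = 1/2 or 1/2 = 1/2
(q or q) or p = 1/2 or 0 = 1/2
not q = not 1/2 = 1/2
not q or p = 1/2 or 0 = 1/2
((q or q) or p) or (not q or p) = 1/2 or 1/2 = 1/2
No assignment yields a value below 1/2, so this is the minimum.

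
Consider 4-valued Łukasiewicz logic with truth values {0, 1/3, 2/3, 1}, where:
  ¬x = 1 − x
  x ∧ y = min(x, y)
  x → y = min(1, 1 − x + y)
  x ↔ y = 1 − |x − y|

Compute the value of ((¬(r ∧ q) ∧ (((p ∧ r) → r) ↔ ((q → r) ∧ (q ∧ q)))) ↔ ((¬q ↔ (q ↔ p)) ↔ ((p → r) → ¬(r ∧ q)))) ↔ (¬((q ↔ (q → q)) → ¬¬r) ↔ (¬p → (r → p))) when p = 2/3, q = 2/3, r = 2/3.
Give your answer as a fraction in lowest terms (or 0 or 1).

r ∧ q = 2/3 ∧ 2/3 = 2/3
¬(r ∧ q) = ¬2/3 = 1/3
p ∧ r = 2/3 ∧ 2/3 = 2/3
(p ∧ r) → r = 2/3 → 2/3 = 1
q → r = 2/3 → 2/3 = 1
q ∧ q = 2/3 ∧ 2/3 = 2/3
(q → r) ∧ (q ∧ q) = 1 ∧ 2/3 = 2/3
((p ∧ r) → r) ↔ ((q → r) ∧ (q ∧ q)) = 1 ↔ 2/3 = 2/3
¬(r ∧ q) ∧ (((p ∧ r) → r) ↔ ((q → r) ∧ (q ∧ q))) = 1/3 ∧ 2/3 = 1/3
¬q = ¬2/3 = 1/3
q ↔ p = 2/3 ↔ 2/3 = 1
¬q ↔ (q ↔ p) = 1/3 ↔ 1 = 1/3
p → r = 2/3 → 2/3 = 1
r ∧ q = 2/3 ∧ 2/3 = 2/3
¬(r ∧ q) = ¬2/3 = 1/3
(p → r) → ¬(r ∧ q) = 1 → 1/3 = 1/3
(¬q ↔ (q ↔ p)) ↔ ((p → r) → ¬(r ∧ q)) = 1/3 ↔ 1/3 = 1
(¬(r ∧ q) ∧ (((p ∧ r) → r) ↔ ((q → r) ∧ (q ∧ q)))) ↔ ((¬q ↔ (q ↔ p)) ↔ ((p → r) → ¬(r ∧ q))) = 1/3 ↔ 1 = 1/3
q → q = 2/3 → 2/3 = 1
q ↔ (q → q) = 2/3 ↔ 1 = 2/3
¬r = ¬2/3 = 1/3
¬¬r = ¬1/3 = 2/3
(q ↔ (q → q)) → ¬¬r = 2/3 → 2/3 = 1
¬((q ↔ (q → q)) → ¬¬r) = ¬1 = 0
¬p = ¬2/3 = 1/3
r → p = 2/3 → 2/3 = 1
¬p → (r → p) = 1/3 → 1 = 1
¬((q ↔ (q → q)) → ¬¬r) ↔ (¬p → (r → p)) = 0 ↔ 1 = 0
((¬(r ∧ q) ∧ (((p ∧ r) → r) ↔ ((q → r) ∧ (q ∧ q)))) ↔ ((¬q ↔ (q ↔ p)) ↔ ((p → r) → ¬(r ∧ q)))) ↔ (¬((q ↔ (q → q)) → ¬¬r) ↔ (¬p → (r → p))) = 1/3 ↔ 0 = 2/3

2/3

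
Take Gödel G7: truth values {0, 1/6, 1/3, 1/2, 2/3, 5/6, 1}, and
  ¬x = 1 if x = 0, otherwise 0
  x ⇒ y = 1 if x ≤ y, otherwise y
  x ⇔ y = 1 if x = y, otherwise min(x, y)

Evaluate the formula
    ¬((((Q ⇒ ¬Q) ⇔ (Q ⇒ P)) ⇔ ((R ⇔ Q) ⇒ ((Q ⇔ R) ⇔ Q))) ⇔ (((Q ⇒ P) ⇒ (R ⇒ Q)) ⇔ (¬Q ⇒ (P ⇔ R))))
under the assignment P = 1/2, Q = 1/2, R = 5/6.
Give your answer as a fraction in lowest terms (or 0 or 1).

1

¬Q = ¬1/2 = 0
Q ⇒ ¬Q = 1/2 ⇒ 0 = 0
Q ⇒ P = 1/2 ⇒ 1/2 = 1
(Q ⇒ ¬Q) ⇔ (Q ⇒ P) = 0 ⇔ 1 = 0
R ⇔ Q = 5/6 ⇔ 1/2 = 1/2
Q ⇔ R = 1/2 ⇔ 5/6 = 1/2
(Q ⇔ R) ⇔ Q = 1/2 ⇔ 1/2 = 1
(R ⇔ Q) ⇒ ((Q ⇔ R) ⇔ Q) = 1/2 ⇒ 1 = 1
((Q ⇒ ¬Q) ⇔ (Q ⇒ P)) ⇔ ((R ⇔ Q) ⇒ ((Q ⇔ R) ⇔ Q)) = 0 ⇔ 1 = 0
Q ⇒ P = 1/2 ⇒ 1/2 = 1
R ⇒ Q = 5/6 ⇒ 1/2 = 1/2
(Q ⇒ P) ⇒ (R ⇒ Q) = 1 ⇒ 1/2 = 1/2
¬Q = ¬1/2 = 0
P ⇔ R = 1/2 ⇔ 5/6 = 1/2
¬Q ⇒ (P ⇔ R) = 0 ⇒ 1/2 = 1
((Q ⇒ P) ⇒ (R ⇒ Q)) ⇔ (¬Q ⇒ (P ⇔ R)) = 1/2 ⇔ 1 = 1/2
(((Q ⇒ ¬Q) ⇔ (Q ⇒ P)) ⇔ ((R ⇔ Q) ⇒ ((Q ⇔ R) ⇔ Q))) ⇔ (((Q ⇒ P) ⇒ (R ⇒ Q)) ⇔ (¬Q ⇒ (P ⇔ R))) = 0 ⇔ 1/2 = 0
¬((((Q ⇒ ¬Q) ⇔ (Q ⇒ P)) ⇔ ((R ⇔ Q) ⇒ ((Q ⇔ R) ⇔ Q))) ⇔ (((Q ⇒ P) ⇒ (R ⇒ Q)) ⇔ (¬Q ⇒ (P ⇔ R)))) = ¬0 = 1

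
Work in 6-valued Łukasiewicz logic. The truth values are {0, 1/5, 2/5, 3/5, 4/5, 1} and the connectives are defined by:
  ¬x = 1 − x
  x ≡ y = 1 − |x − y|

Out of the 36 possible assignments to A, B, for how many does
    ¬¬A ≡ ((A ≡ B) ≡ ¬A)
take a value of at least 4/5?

14

value 1: 5 assignments (counts)
value 4/5: 9 assignments (counts)
value 3/5: 9 assignments
value 2/5: 7 assignments
value 1/5: 4 assignments
value 0: 2 assignments
So 14 of the 36 assignments meet the threshold.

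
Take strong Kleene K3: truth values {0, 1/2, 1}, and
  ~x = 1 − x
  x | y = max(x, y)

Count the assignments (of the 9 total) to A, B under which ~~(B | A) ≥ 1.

A = 0, B = 0 ↦ 0  <
A = 0, B = 1/2 ↦ 1/2  <
A = 0, B = 1 ↦ 1  ≥
A = 1/2, B = 0 ↦ 1/2  <
A = 1/2, B = 1/2 ↦ 1/2  <
A = 1/2, B = 1 ↦ 1  ≥
A = 1, B = 0 ↦ 1  ≥
A = 1, B = 1/2 ↦ 1  ≥
A = 1, B = 1 ↦ 1  ≥
So 5 of the 9 assignments meet the threshold.

5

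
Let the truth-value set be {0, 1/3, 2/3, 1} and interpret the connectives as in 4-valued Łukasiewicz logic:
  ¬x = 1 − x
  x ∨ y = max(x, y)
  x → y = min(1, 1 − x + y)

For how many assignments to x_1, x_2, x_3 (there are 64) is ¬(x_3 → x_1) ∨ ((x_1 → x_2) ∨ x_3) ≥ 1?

46

value 1: 46 assignments (counts)
value 2/3: 12 assignments
value 1/3: 5 assignments
value 0: 1 assignment
So 46 of the 64 assignments meet the threshold.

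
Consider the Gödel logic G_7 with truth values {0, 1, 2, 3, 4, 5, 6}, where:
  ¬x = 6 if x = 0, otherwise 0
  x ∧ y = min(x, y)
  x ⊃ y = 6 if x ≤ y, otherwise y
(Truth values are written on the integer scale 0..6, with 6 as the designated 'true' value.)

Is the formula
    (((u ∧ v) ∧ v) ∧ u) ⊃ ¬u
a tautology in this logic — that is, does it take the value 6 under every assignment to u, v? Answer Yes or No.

Counterexample: take u = 1, v = 1.
u ∧ v = 1 ∧ 1 = 1
(u ∧ v) ∧ v = 1 ∧ 1 = 1
((u ∧ v) ∧ v) ∧ u = 1 ∧ 1 = 1
¬u = ¬1 = 0
(((u ∧ v) ∧ v) ∧ u) ⊃ ¬u = 1 ⊃ 0 = 0
This gives 0 ≠ 6.

No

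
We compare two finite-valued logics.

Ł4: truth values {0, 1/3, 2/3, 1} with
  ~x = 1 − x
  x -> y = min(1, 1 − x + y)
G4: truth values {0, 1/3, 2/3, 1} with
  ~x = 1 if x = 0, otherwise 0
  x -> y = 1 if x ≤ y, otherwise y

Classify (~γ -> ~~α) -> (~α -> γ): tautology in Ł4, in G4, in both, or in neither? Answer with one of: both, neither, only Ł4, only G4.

In Ł4: every assignment gives 1 — tautology.
In G4: at α = 0, γ = 1/3 the value is 1/3 — not a tautology.

only Ł4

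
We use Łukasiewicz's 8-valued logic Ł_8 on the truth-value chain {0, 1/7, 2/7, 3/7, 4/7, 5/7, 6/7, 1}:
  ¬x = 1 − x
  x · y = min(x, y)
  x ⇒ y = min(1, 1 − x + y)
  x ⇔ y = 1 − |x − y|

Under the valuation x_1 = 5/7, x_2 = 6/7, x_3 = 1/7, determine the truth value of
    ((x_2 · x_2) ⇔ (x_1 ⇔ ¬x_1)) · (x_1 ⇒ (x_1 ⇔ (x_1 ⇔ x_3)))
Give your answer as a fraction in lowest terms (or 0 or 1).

5/7

x_2 · x_2 = 6/7 · 6/7 = 6/7
¬x_1 = ¬5/7 = 2/7
x_1 ⇔ ¬x_1 = 5/7 ⇔ 2/7 = 4/7
(x_2 · x_2) ⇔ (x_1 ⇔ ¬x_1) = 6/7 ⇔ 4/7 = 5/7
x_1 ⇔ x_3 = 5/7 ⇔ 1/7 = 3/7
x_1 ⇔ (x_1 ⇔ x_3) = 5/7 ⇔ 3/7 = 5/7
x_1 ⇒ (x_1 ⇔ (x_1 ⇔ x_3)) = 5/7 ⇒ 5/7 = 1
((x_2 · x_2) ⇔ (x_1 ⇔ ¬x_1)) · (x_1 ⇒ (x_1 ⇔ (x_1 ⇔ x_3))) = 5/7 · 1 = 5/7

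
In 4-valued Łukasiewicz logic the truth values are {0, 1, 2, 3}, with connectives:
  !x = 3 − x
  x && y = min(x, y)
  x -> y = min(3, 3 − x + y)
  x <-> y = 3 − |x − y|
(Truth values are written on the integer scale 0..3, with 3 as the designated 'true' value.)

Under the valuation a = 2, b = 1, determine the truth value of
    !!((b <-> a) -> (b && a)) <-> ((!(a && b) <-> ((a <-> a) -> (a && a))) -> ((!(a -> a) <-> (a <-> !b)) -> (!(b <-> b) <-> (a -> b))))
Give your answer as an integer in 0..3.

b <-> a = 1 <-> 2 = 2
b && a = 1 && 2 = 1
(b <-> a) -> (b && a) = 2 -> 1 = 2
!((b <-> a) -> (b && a)) = !2 = 1
!!((b <-> a) -> (b && a)) = !1 = 2
a && b = 2 && 1 = 1
!(a && b) = !1 = 2
a <-> a = 2 <-> 2 = 3
a && a = 2 && 2 = 2
(a <-> a) -> (a && a) = 3 -> 2 = 2
!(a && b) <-> ((a <-> a) -> (a && a)) = 2 <-> 2 = 3
a -> a = 2 -> 2 = 3
!(a -> a) = !3 = 0
!b = !1 = 2
a <-> !b = 2 <-> 2 = 3
!(a -> a) <-> (a <-> !b) = 0 <-> 3 = 0
b <-> b = 1 <-> 1 = 3
!(b <-> b) = !3 = 0
a -> b = 2 -> 1 = 2
!(b <-> b) <-> (a -> b) = 0 <-> 2 = 1
(!(a -> a) <-> (a <-> !b)) -> (!(b <-> b) <-> (a -> b)) = 0 -> 1 = 3
(!(a && b) <-> ((a <-> a) -> (a && a))) -> ((!(a -> a) <-> (a <-> !b)) -> (!(b <-> b) <-> (a -> b))) = 3 -> 3 = 3
!!((b <-> a) -> (b && a)) <-> ((!(a && b) <-> ((a <-> a) -> (a && a))) -> ((!(a -> a) <-> (a <-> !b)) -> (!(b <-> b) <-> (a -> b)))) = 2 <-> 3 = 2

2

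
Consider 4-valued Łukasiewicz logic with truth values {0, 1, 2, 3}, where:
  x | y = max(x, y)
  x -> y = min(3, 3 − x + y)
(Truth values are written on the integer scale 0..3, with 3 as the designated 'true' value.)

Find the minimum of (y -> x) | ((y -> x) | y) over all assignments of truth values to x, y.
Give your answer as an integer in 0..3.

2

Take x = 0, y = 1:
y -> x = 1 -> 0 = 2
y -> x = 1 -> 0 = 2
(y -> x) | y = 2 | 1 = 2
(y -> x) | ((y -> x) | y) = 2 | 2 = 2
No assignment yields a value below 2, so this is the minimum.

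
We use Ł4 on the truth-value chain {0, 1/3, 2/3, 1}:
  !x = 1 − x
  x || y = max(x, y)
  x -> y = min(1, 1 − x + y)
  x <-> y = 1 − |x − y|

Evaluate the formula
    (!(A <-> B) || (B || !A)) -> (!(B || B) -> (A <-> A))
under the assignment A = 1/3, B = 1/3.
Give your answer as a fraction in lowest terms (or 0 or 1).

A <-> B = 1/3 <-> 1/3 = 1
!(A <-> B) = !1 = 0
!A = !1/3 = 2/3
B || !A = 1/3 || 2/3 = 2/3
!(A <-> B) || (B || !A) = 0 || 2/3 = 2/3
B || B = 1/3 || 1/3 = 1/3
!(B || B) = !1/3 = 2/3
A <-> A = 1/3 <-> 1/3 = 1
!(B || B) -> (A <-> A) = 2/3 -> 1 = 1
(!(A <-> B) || (B || !A)) -> (!(B || B) -> (A <-> A)) = 2/3 -> 1 = 1

1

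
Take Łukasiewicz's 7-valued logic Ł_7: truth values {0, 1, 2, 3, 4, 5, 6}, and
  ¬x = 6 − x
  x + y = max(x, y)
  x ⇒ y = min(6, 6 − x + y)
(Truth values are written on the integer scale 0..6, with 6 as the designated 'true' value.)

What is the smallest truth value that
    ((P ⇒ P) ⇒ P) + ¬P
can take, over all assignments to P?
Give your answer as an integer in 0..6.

3

Take P = 3:
P ⇒ P = 3 ⇒ 3 = 6
(P ⇒ P) ⇒ P = 6 ⇒ 3 = 3
¬P = ¬3 = 3
((P ⇒ P) ⇒ P) + ¬P = 3 + 3 = 3
No assignment yields a value below 3, so this is the minimum.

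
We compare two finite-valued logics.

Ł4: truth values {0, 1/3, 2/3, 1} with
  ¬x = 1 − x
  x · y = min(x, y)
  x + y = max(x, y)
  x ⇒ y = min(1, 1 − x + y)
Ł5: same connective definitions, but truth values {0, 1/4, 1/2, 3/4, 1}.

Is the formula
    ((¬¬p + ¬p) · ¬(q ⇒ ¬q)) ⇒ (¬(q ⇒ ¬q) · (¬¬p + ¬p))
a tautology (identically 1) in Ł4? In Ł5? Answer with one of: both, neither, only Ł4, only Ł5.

both

In Ł4: every assignment gives 1 — tautology.
In Ł5: every assignment gives 1 — tautology.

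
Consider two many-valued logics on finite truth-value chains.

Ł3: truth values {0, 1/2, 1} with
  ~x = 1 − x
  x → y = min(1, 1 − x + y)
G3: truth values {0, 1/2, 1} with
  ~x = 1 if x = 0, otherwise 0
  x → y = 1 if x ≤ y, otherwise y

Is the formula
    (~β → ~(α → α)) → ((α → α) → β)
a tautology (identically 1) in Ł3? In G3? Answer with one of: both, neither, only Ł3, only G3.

In Ł3: every assignment gives 1 — tautology.
In G3: at α = 0, β = 1/2 the value is 1/2 — not a tautology.

only Ł3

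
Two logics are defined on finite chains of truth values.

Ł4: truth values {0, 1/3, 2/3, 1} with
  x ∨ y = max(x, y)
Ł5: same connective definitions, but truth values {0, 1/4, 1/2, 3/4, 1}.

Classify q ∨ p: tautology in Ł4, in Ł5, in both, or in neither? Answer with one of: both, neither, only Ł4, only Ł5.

In Ł4: at p = 0, q = 0 the value is 0 — not a tautology.
In Ł5: at p = 0, q = 0 the value is 0 — not a tautology.

neither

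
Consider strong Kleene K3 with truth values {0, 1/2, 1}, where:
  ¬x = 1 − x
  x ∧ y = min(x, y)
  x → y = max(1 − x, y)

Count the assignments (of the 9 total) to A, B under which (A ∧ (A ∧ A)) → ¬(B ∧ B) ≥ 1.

A = 0, B = 0 ↦ 1  ≥
A = 0, B = 1/2 ↦ 1  ≥
A = 0, B = 1 ↦ 1  ≥
A = 1/2, B = 0 ↦ 1  ≥
A = 1/2, B = 1/2 ↦ 1/2  <
A = 1/2, B = 1 ↦ 1/2  <
A = 1, B = 0 ↦ 1  ≥
A = 1, B = 1/2 ↦ 1/2  <
A = 1, B = 1 ↦ 0  <
So 5 of the 9 assignments meet the threshold.

5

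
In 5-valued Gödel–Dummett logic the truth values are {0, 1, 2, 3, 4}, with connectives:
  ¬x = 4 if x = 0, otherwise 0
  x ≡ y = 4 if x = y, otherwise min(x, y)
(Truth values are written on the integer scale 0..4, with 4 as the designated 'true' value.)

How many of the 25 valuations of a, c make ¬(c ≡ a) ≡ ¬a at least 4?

20

value 4: 20 assignments (counts)
value 0: 5 assignments
So 20 of the 25 assignments meet the threshold.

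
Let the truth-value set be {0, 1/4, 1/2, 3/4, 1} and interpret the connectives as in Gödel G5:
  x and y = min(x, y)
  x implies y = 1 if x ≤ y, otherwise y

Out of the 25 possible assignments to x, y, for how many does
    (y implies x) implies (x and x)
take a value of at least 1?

15

value 1: 15 assignments (counts)
value 3/4: 4 assignments
value 1/2: 3 assignments
value 1/4: 2 assignments
value 0: 1 assignment
So 15 of the 25 assignments meet the threshold.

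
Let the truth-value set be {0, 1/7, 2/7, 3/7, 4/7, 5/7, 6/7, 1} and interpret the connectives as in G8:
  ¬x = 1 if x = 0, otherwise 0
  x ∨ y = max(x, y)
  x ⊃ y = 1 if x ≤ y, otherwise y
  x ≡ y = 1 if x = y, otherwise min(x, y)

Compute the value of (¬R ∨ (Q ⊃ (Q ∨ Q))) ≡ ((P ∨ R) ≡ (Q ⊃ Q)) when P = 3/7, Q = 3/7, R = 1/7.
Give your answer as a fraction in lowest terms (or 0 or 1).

3/7

¬R = ¬1/7 = 0
Q ∨ Q = 3/7 ∨ 3/7 = 3/7
Q ⊃ (Q ∨ Q) = 3/7 ⊃ 3/7 = 1
¬R ∨ (Q ⊃ (Q ∨ Q)) = 0 ∨ 1 = 1
P ∨ R = 3/7 ∨ 1/7 = 3/7
Q ⊃ Q = 3/7 ⊃ 3/7 = 1
(P ∨ R) ≡ (Q ⊃ Q) = 3/7 ≡ 1 = 3/7
(¬R ∨ (Q ⊃ (Q ∨ Q))) ≡ ((P ∨ R) ≡ (Q ⊃ Q)) = 1 ≡ 3/7 = 3/7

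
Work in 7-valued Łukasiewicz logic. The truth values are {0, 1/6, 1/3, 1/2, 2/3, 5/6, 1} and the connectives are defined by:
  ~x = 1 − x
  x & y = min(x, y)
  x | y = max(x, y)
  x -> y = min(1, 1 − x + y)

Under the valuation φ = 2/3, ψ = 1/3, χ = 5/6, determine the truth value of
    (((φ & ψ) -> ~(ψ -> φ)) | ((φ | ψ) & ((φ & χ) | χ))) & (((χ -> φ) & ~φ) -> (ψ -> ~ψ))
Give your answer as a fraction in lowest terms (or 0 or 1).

2/3

φ & ψ = 2/3 & 1/3 = 1/3
ψ -> φ = 1/3 -> 2/3 = 1
~(ψ -> φ) = ~1 = 0
(φ & ψ) -> ~(ψ -> φ) = 1/3 -> 0 = 2/3
φ | ψ = 2/3 | 1/3 = 2/3
φ & χ = 2/3 & 5/6 = 2/3
(φ & χ) | χ = 2/3 | 5/6 = 5/6
(φ | ψ) & ((φ & χ) | χ) = 2/3 & 5/6 = 2/3
((φ & ψ) -> ~(ψ -> φ)) | ((φ | ψ) & ((φ & χ) | χ)) = 2/3 | 2/3 = 2/3
χ -> φ = 5/6 -> 2/3 = 5/6
~φ = ~2/3 = 1/3
(χ -> φ) & ~φ = 5/6 & 1/3 = 1/3
~ψ = ~1/3 = 2/3
ψ -> ~ψ = 1/3 -> 2/3 = 1
((χ -> φ) & ~φ) -> (ψ -> ~ψ) = 1/3 -> 1 = 1
(((φ & ψ) -> ~(ψ -> φ)) | ((φ | ψ) & ((φ & χ) | χ))) & (((χ -> φ) & ~φ) -> (ψ -> ~ψ)) = 2/3 & 1 = 2/3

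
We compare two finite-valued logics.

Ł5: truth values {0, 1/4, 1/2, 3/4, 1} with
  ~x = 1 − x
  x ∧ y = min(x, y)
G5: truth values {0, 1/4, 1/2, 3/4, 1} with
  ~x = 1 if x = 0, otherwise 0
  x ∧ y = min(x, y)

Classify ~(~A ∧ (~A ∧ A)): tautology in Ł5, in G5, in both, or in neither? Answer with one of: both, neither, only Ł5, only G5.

only G5

In Ł5: at A = 1/4 the value is 3/4 — not a tautology.
In G5: every assignment gives 1 — tautology.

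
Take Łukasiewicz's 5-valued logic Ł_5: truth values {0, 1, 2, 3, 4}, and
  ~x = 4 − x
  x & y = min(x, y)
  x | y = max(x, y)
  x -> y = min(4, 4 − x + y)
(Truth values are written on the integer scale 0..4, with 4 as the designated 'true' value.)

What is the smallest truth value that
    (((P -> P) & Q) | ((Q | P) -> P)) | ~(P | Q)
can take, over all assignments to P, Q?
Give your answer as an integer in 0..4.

2

Take P = 0, Q = 2:
P -> P = 0 -> 0 = 4
(P -> P) & Q = 4 & 2 = 2
Q | P = 2 | 0 = 2
(Q | P) -> P = 2 -> 0 = 2
((P -> P) & Q) | ((Q | P) -> P) = 2 | 2 = 2
P | Q = 0 | 2 = 2
~(P | Q) = ~2 = 2
(((P -> P) & Q) | ((Q | P) -> P)) | ~(P | Q) = 2 | 2 = 2
No assignment yields a value below 2, so this is the minimum.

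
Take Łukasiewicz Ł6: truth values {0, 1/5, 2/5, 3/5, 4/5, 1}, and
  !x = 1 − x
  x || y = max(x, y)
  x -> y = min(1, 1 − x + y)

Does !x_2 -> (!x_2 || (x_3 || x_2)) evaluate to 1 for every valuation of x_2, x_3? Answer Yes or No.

Yes

At x_2 = 2/5, x_3 = 4/5, for instance:
!x_2 = !2/5 = 3/5
x_3 || x_2 = 4/5 || 2/5 = 4/5
!x_2 || (x_3 || x_2) = 3/5 || 4/5 = 4/5
!x_2 -> (!x_2 || (x_3 || x_2)) = 3/5 -> 4/5 = 1
and checking the remaining 35 assignments likewise gives ≥ 1 in every case.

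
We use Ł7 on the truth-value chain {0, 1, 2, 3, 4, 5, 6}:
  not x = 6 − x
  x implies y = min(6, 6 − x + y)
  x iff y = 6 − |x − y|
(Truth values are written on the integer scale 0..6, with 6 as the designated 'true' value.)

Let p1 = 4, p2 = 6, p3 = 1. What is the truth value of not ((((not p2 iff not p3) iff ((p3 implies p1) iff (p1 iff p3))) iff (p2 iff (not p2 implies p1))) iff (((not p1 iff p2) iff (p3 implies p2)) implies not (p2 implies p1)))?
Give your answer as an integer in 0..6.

2

not p2 = not 6 = 0
not p3 = not 1 = 5
not p2 iff not p3 = 0 iff 5 = 1
p3 implies p1 = 1 implies 4 = 6
p1 iff p3 = 4 iff 1 = 3
(p3 implies p1) iff (p1 iff p3) = 6 iff 3 = 3
(not p2 iff not p3) iff ((p3 implies p1) iff (p1 iff p3)) = 1 iff 3 = 4
not p2 = not 6 = 0
not p2 implies p1 = 0 implies 4 = 6
p2 iff (not p2 implies p1) = 6 iff 6 = 6
((not p2 iff not p3) iff ((p3 implies p1) iff (p1 iff p3))) iff (p2 iff (not p2 implies p1)) = 4 iff 6 = 4
not p1 = not 4 = 2
not p1 iff p2 = 2 iff 6 = 2
p3 implies p2 = 1 implies 6 = 6
(not p1 iff p2) iff (p3 implies p2) = 2 iff 6 = 2
p2 implies p1 = 6 implies 4 = 4
not (p2 implies p1) = not 4 = 2
((not p1 iff p2) iff (p3 implies p2)) implies not (p2 implies p1) = 2 implies 2 = 6
(((not p2 iff not p3) iff ((p3 implies p1) iff (p1 iff p3))) iff (p2 iff (not p2 implies p1))) iff (((not p1 iff p2) iff (p3 implies p2)) implies not (p2 implies p1)) = 4 iff 6 = 4
not ((((not p2 iff not p3) iff ((p3 implies p1) iff (p1 iff p3))) iff (p2 iff (not p2 implies p1))) iff (((not p1 iff p2) iff (p3 implies p2)) implies not (p2 implies p1))) = not 4 = 2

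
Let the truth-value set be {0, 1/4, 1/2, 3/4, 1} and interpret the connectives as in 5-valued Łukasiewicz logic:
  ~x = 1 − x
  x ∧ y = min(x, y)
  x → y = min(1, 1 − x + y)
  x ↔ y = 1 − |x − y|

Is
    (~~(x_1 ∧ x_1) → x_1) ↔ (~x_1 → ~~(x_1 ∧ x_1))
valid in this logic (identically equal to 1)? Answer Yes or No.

No

Counterexample: take x_1 = 0.
x_1 ∧ x_1 = 0 ∧ 0 = 0
~(x_1 ∧ x_1) = ~0 = 1
~~(x_1 ∧ x_1) = ~1 = 0
~~(x_1 ∧ x_1) → x_1 = 0 → 0 = 1
~x_1 = ~0 = 1
x_1 ∧ x_1 = 0 ∧ 0 = 0
~(x_1 ∧ x_1) = ~0 = 1
~~(x_1 ∧ x_1) = ~1 = 0
~x_1 → ~~(x_1 ∧ x_1) = 1 → 0 = 0
(~~(x_1 ∧ x_1) → x_1) ↔ (~x_1 → ~~(x_1 ∧ x_1)) = 1 ↔ 0 = 0
This gives 0 ≠ 1.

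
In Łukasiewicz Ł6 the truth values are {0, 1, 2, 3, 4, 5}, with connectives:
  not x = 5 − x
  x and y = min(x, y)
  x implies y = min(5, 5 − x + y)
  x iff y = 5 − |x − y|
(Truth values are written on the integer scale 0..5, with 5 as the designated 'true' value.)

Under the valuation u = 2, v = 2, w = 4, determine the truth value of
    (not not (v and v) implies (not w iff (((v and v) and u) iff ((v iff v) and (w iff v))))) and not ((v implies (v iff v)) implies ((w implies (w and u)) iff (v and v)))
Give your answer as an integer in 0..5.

1

v and v = 2 and 2 = 2
not (v and v) = not 2 = 3
not not (v and v) = not 3 = 2
not w = not 4 = 1
v and v = 2 and 2 = 2
(v and v) and u = 2 and 2 = 2
v iff v = 2 iff 2 = 5
w iff v = 4 iff 2 = 3
(v iff v) and (w iff v) = 5 and 3 = 3
((v and v) and u) iff ((v iff v) and (w iff v)) = 2 iff 3 = 4
not w iff (((v and v) and u) iff ((v iff v) and (w iff v))) = 1 iff 4 = 2
not not (v and v) implies (not w iff (((v and v) and u) iff ((v iff v) and (w iff v)))) = 2 implies 2 = 5
v iff v = 2 iff 2 = 5
v implies (v iff v) = 2 implies 5 = 5
w and u = 4 and 2 = 2
w implies (w and u) = 4 implies 2 = 3
v and v = 2 and 2 = 2
(w implies (w and u)) iff (v and v) = 3 iff 2 = 4
(v implies (v iff v)) implies ((w implies (w and u)) iff (v and v)) = 5 implies 4 = 4
not ((v implies (v iff v)) implies ((w implies (w and u)) iff (v and v))) = not 4 = 1
(not not (v and v) implies (not w iff (((v and v) and u) iff ((v iff v) and (w iff v))))) and not ((v implies (v iff v)) implies ((w implies (w and u)) iff (v and v))) = 5 and 1 = 1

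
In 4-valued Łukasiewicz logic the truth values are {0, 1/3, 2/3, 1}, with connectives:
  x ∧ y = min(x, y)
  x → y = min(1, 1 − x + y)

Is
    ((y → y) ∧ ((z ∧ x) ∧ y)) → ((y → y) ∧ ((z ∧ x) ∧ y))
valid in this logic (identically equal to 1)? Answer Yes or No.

Yes

At x = 0, y = 2/3, z = 1, for instance:
y → y = 2/3 → 2/3 = 1
z ∧ x = 1 ∧ 0 = 0
(z ∧ x) ∧ y = 0 ∧ 2/3 = 0
(y → y) ∧ ((z ∧ x) ∧ y) = 1 ∧ 0 = 0
((y → y) ∧ ((z ∧ x) ∧ y)) → ((y → y) ∧ ((z ∧ x) ∧ y)) = 0 → 0 = 1
and checking the remaining 63 assignments likewise gives ≥ 1 in every case.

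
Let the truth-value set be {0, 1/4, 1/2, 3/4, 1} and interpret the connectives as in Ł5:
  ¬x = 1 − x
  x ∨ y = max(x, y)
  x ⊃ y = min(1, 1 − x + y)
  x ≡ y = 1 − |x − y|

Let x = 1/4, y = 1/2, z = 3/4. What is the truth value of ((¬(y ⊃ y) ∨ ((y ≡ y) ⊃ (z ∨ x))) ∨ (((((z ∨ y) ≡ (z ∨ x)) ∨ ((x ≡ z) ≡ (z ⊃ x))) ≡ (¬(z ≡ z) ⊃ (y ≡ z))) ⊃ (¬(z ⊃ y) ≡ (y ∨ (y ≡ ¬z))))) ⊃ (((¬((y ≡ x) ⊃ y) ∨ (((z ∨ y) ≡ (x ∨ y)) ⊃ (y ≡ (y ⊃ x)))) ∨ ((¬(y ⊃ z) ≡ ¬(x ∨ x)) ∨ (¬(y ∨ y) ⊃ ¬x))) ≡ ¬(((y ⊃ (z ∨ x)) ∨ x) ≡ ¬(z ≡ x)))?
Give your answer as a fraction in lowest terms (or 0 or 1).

3/4

y ⊃ y = 1/2 ⊃ 1/2 = 1
¬(y ⊃ y) = ¬1 = 0
y ≡ y = 1/2 ≡ 1/2 = 1
z ∨ x = 3/4 ∨ 1/4 = 3/4
(y ≡ y) ⊃ (z ∨ x) = 1 ⊃ 3/4 = 3/4
¬(y ⊃ y) ∨ ((y ≡ y) ⊃ (z ∨ x)) = 0 ∨ 3/4 = 3/4
z ∨ y = 3/4 ∨ 1/2 = 3/4
z ∨ x = 3/4 ∨ 1/4 = 3/4
(z ∨ y) ≡ (z ∨ x) = 3/4 ≡ 3/4 = 1
x ≡ z = 1/4 ≡ 3/4 = 1/2
z ⊃ x = 3/4 ⊃ 1/4 = 1/2
(x ≡ z) ≡ (z ⊃ x) = 1/2 ≡ 1/2 = 1
((z ∨ y) ≡ (z ∨ x)) ∨ ((x ≡ z) ≡ (z ⊃ x)) = 1 ∨ 1 = 1
z ≡ z = 3/4 ≡ 3/4 = 1
¬(z ≡ z) = ¬1 = 0
y ≡ z = 1/2 ≡ 3/4 = 3/4
¬(z ≡ z) ⊃ (y ≡ z) = 0 ⊃ 3/4 = 1
(((z ∨ y) ≡ (z ∨ x)) ∨ ((x ≡ z) ≡ (z ⊃ x))) ≡ (¬(z ≡ z) ⊃ (y ≡ z)) = 1 ≡ 1 = 1
z ⊃ y = 3/4 ⊃ 1/2 = 3/4
¬(z ⊃ y) = ¬3/4 = 1/4
¬z = ¬3/4 = 1/4
y ≡ ¬z = 1/2 ≡ 1/4 = 3/4
y ∨ (y ≡ ¬z) = 1/2 ∨ 3/4 = 3/4
¬(z ⊃ y) ≡ (y ∨ (y ≡ ¬z)) = 1/4 ≡ 3/4 = 1/2
((((z ∨ y) ≡ (z ∨ x)) ∨ ((x ≡ z) ≡ (z ⊃ x))) ≡ (¬(z ≡ z) ⊃ (y ≡ z))) ⊃ (¬(z ⊃ y) ≡ (y ∨ (y ≡ ¬z))) = 1 ⊃ 1/2 = 1/2
(¬(y ⊃ y) ∨ ((y ≡ y) ⊃ (z ∨ x))) ∨ (((((z ∨ y) ≡ (z ∨ x)) ∨ ((x ≡ z) ≡ (z ⊃ x))) ≡ (¬(z ≡ z) ⊃ (y ≡ z))) ⊃ (¬(z ⊃ y) ≡ (y ∨ (y ≡ ¬z)))) = 3/4 ∨ 1/2 = 3/4
y ≡ x = 1/2 ≡ 1/4 = 3/4
(y ≡ x) ⊃ y = 3/4 ⊃ 1/2 = 3/4
¬((y ≡ x) ⊃ y) = ¬3/4 = 1/4
z ∨ y = 3/4 ∨ 1/2 = 3/4
x ∨ y = 1/4 ∨ 1/2 = 1/2
(z ∨ y) ≡ (x ∨ y) = 3/4 ≡ 1/2 = 3/4
y ⊃ x = 1/2 ⊃ 1/4 = 3/4
y ≡ (y ⊃ x) = 1/2 ≡ 3/4 = 3/4
((z ∨ y) ≡ (x ∨ y)) ⊃ (y ≡ (y ⊃ x)) = 3/4 ⊃ 3/4 = 1
¬((y ≡ x) ⊃ y) ∨ (((z ∨ y) ≡ (x ∨ y)) ⊃ (y ≡ (y ⊃ x))) = 1/4 ∨ 1 = 1
y ⊃ z = 1/2 ⊃ 3/4 = 1
¬(y ⊃ z) = ¬1 = 0
x ∨ x = 1/4 ∨ 1/4 = 1/4
¬(x ∨ x) = ¬1/4 = 3/4
¬(y ⊃ z) ≡ ¬(x ∨ x) = 0 ≡ 3/4 = 1/4
y ∨ y = 1/2 ∨ 1/2 = 1/2
¬(y ∨ y) = ¬1/2 = 1/2
¬x = ¬1/4 = 3/4
¬(y ∨ y) ⊃ ¬x = 1/2 ⊃ 3/4 = 1
(¬(y ⊃ z) ≡ ¬(x ∨ x)) ∨ (¬(y ∨ y) ⊃ ¬x) = 1/4 ∨ 1 = 1
(¬((y ≡ x) ⊃ y) ∨ (((z ∨ y) ≡ (x ∨ y)) ⊃ (y ≡ (y ⊃ x)))) ∨ ((¬(y ⊃ z) ≡ ¬(x ∨ x)) ∨ (¬(y ∨ y) ⊃ ¬x)) = 1 ∨ 1 = 1
z ∨ x = 3/4 ∨ 1/4 = 3/4
y ⊃ (z ∨ x) = 1/2 ⊃ 3/4 = 1
(y ⊃ (z ∨ x)) ∨ x = 1 ∨ 1/4 = 1
z ≡ x = 3/4 ≡ 1/4 = 1/2
¬(z ≡ x) = ¬1/2 = 1/2
((y ⊃ (z ∨ x)) ∨ x) ≡ ¬(z ≡ x) = 1 ≡ 1/2 = 1/2
¬(((y ⊃ (z ∨ x)) ∨ x) ≡ ¬(z ≡ x)) = ¬1/2 = 1/2
((¬((y ≡ x) ⊃ y) ∨ (((z ∨ y) ≡ (x ∨ y)) ⊃ (y ≡ (y ⊃ x)))) ∨ ((¬(y ⊃ z) ≡ ¬(x ∨ x)) ∨ (¬(y ∨ y) ⊃ ¬x))) ≡ ¬(((y ⊃ (z ∨ x)) ∨ x) ≡ ¬(z ≡ x)) = 1 ≡ 1/2 = 1/2
((¬(y ⊃ y) ∨ ((y ≡ y) ⊃ (z ∨ x))) ∨ (((((z ∨ y) ≡ (z ∨ x)) ∨ ((x ≡ z) ≡ (z ⊃ x))) ≡ (¬(z ≡ z) ⊃ (y ≡ z))) ⊃ (¬(z ⊃ y) ≡ (y ∨ (y ≡ ¬z))))) ⊃ (((¬((y ≡ x) ⊃ y) ∨ (((z ∨ y) ≡ (x ∨ y)) ⊃ (y ≡ (y ⊃ x)))) ∨ ((¬(y ⊃ z) ≡ ¬(x ∨ x)) ∨ (¬(y ∨ y) ⊃ ¬x))) ≡ ¬(((y ⊃ (z ∨ x)) ∨ x) ≡ ¬(z ≡ x))) = 3/4 ⊃ 1/2 = 3/4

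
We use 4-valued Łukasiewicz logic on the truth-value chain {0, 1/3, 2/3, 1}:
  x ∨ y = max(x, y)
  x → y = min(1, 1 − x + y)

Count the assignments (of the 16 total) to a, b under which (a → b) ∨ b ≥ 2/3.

13

a = 0, b = 0 ↦ 1  ≥
a = 0, b = 1/3 ↦ 1  ≥
a = 0, b = 2/3 ↦ 1  ≥
a = 0, b = 1 ↦ 1  ≥
a = 1/3, b = 0 ↦ 2/3  ≥
a = 1/3, b = 1/3 ↦ 1  ≥
a = 1/3, b = 2/3 ↦ 1  ≥
a = 1/3, b = 1 ↦ 1  ≥
a = 2/3, b = 0 ↦ 1/3  <
a = 2/3, b = 1/3 ↦ 2/3  ≥
a = 2/3, b = 2/3 ↦ 1  ≥
a = 2/3, b = 1 ↦ 1  ≥
a = 1, b = 0 ↦ 0  <
a = 1, b = 1/3 ↦ 1/3  <
a = 1, b = 2/3 ↦ 2/3  ≥
a = 1, b = 1 ↦ 1  ≥
So 13 of the 16 assignments meet the threshold.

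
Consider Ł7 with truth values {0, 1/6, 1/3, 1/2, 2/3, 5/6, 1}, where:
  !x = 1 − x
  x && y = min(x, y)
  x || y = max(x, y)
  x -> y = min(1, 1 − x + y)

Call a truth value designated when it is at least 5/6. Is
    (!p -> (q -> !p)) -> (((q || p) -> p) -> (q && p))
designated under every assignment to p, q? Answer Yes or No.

No

Counterexample: take p = 0, q = 0.
!p = !0 = 1
!p = !0 = 1
q -> !p = 0 -> 1 = 1
!p -> (q -> !p) = 1 -> 1 = 1
q || p = 0 || 0 = 0
(q || p) -> p = 0 -> 0 = 1
q && p = 0 && 0 = 0
((q || p) -> p) -> (q && p) = 1 -> 0 = 0
(!p -> (q -> !p)) -> (((q || p) -> p) -> (q && p)) = 1 -> 0 = 0
This gives 0, which is below 5/6.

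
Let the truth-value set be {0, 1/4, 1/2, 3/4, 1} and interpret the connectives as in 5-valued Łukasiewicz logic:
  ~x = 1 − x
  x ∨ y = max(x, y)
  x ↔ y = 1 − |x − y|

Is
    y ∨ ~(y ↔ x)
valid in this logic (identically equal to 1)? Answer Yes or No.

Counterexample: take x = 0, y = 0.
y ↔ x = 0 ↔ 0 = 1
~(y ↔ x) = ~1 = 0
y ∨ ~(y ↔ x) = 0 ∨ 0 = 0
This gives 0 ≠ 1.

No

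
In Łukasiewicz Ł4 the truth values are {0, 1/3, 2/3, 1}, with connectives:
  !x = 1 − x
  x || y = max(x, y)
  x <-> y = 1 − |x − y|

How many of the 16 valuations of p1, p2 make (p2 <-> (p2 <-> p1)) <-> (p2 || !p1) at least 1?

p1 = 0, p2 = 0 ↦ 0  <
p1 = 0, p2 = 1/3 ↦ 2/3  <
p1 = 0, p2 = 2/3 ↦ 2/3  <
p1 = 0, p2 = 1 ↦ 0  <
p1 = 1/3, p2 = 0 ↦ 2/3  <
p1 = 1/3, p2 = 1/3 ↦ 2/3  <
p1 = 1/3, p2 = 2/3 ↦ 2/3  <
p1 = 1/3, p2 = 1 ↦ 1/3  <
p1 = 2/3, p2 = 0 ↦ 2/3  <
p1 = 2/3, p2 = 1/3 ↦ 2/3  <
p1 = 2/3, p2 = 2/3 ↦ 1  ≥
p1 = 2/3, p2 = 1 ↦ 2/3  <
p1 = 1, p2 = 0 ↦ 0  <
p1 = 1, p2 = 1/3 ↦ 1/3  <
p1 = 1, p2 = 2/3 ↦ 2/3  <
p1 = 1, p2 = 1 ↦ 1  ≥
So 2 of the 16 assignments meet the threshold.

2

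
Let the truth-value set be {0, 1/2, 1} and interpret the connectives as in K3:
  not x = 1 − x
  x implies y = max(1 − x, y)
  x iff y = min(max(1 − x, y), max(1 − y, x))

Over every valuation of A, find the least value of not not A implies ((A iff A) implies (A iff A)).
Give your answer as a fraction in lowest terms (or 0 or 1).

Take A = 1/2:
not A = not 1/2 = 1/2
not not A = not 1/2 = 1/2
A iff A = 1/2 iff 1/2 = 1/2
A iff A = 1/2 iff 1/2 = 1/2
(A iff A) implies (A iff A) = 1/2 implies 1/2 = 1/2
not not A implies ((A iff A) implies (A iff A)) = 1/2 implies 1/2 = 1/2
No assignment yields a value below 1/2, so this is the minimum.

1/2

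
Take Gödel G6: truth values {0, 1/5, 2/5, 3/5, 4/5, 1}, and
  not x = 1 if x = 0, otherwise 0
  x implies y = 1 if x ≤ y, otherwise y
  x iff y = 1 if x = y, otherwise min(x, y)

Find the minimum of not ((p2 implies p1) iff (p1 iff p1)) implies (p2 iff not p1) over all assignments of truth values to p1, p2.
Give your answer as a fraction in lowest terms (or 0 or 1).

Take p1 = 0, p2 = 1/5:
p2 implies p1 = 1/5 implies 0 = 0
p1 iff p1 = 0 iff 0 = 1
(p2 implies p1) iff (p1 iff p1) = 0 iff 1 = 0
not ((p2 implies p1) iff (p1 iff p1)) = not 0 = 1
not p1 = not 0 = 1
p2 iff not p1 = 1/5 iff 1 = 1/5
not ((p2 implies p1) iff (p1 iff p1)) implies (p2 iff not p1) = 1 implies 1/5 = 1/5
No assignment yields a value below 1/5, so this is the minimum.

1/5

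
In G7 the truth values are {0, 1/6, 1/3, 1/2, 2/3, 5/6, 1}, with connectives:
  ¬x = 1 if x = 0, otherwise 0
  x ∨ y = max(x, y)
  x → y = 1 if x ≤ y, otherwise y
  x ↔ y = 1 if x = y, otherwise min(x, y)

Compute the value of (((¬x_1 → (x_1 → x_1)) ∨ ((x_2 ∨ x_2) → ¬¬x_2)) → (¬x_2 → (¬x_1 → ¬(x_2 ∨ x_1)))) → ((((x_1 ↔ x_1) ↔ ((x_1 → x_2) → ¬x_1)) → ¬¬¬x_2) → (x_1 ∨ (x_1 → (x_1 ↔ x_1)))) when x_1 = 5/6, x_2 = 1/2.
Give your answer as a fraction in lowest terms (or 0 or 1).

¬x_1 = ¬5/6 = 0
x_1 → x_1 = 5/6 → 5/6 = 1
¬x_1 → (x_1 → x_1) = 0 → 1 = 1
x_2 ∨ x_2 = 1/2 ∨ 1/2 = 1/2
¬x_2 = ¬1/2 = 0
¬¬x_2 = ¬0 = 1
(x_2 ∨ x_2) → ¬¬x_2 = 1/2 → 1 = 1
(¬x_1 → (x_1 → x_1)) ∨ ((x_2 ∨ x_2) → ¬¬x_2) = 1 ∨ 1 = 1
¬x_2 = ¬1/2 = 0
¬x_1 = ¬5/6 = 0
x_2 ∨ x_1 = 1/2 ∨ 5/6 = 5/6
¬(x_2 ∨ x_1) = ¬5/6 = 0
¬x_1 → ¬(x_2 ∨ x_1) = 0 → 0 = 1
¬x_2 → (¬x_1 → ¬(x_2 ∨ x_1)) = 0 → 1 = 1
((¬x_1 → (x_1 → x_1)) ∨ ((x_2 ∨ x_2) → ¬¬x_2)) → (¬x_2 → (¬x_1 → ¬(x_2 ∨ x_1))) = 1 → 1 = 1
x_1 ↔ x_1 = 5/6 ↔ 5/6 = 1
x_1 → x_2 = 5/6 → 1/2 = 1/2
¬x_1 = ¬5/6 = 0
(x_1 → x_2) → ¬x_1 = 1/2 → 0 = 0
(x_1 ↔ x_1) ↔ ((x_1 → x_2) → ¬x_1) = 1 ↔ 0 = 0
¬x_2 = ¬1/2 = 0
¬¬x_2 = ¬0 = 1
¬¬¬x_2 = ¬1 = 0
((x_1 ↔ x_1) ↔ ((x_1 → x_2) → ¬x_1)) → ¬¬¬x_2 = 0 → 0 = 1
x_1 ↔ x_1 = 5/6 ↔ 5/6 = 1
x_1 → (x_1 ↔ x_1) = 5/6 → 1 = 1
x_1 ∨ (x_1 → (x_1 ↔ x_1)) = 5/6 ∨ 1 = 1
(((x_1 ↔ x_1) ↔ ((x_1 → x_2) → ¬x_1)) → ¬¬¬x_2) → (x_1 ∨ (x_1 → (x_1 ↔ x_1))) = 1 → 1 = 1
(((¬x_1 → (x_1 → x_1)) ∨ ((x_2 ∨ x_2) → ¬¬x_2)) → (¬x_2 → (¬x_1 → ¬(x_2 ∨ x_1)))) → ((((x_1 ↔ x_1) ↔ ((x_1 → x_2) → ¬x_1)) → ¬¬¬x_2) → (x_1 ∨ (x_1 → (x_1 ↔ x_1)))) = 1 → 1 = 1

1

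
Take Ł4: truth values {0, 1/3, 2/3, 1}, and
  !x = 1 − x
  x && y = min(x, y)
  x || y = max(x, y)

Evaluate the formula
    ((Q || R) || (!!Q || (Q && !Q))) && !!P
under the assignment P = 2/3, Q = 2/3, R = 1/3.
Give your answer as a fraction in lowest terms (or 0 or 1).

2/3

Q || R = 2/3 || 1/3 = 2/3
!Q = !2/3 = 1/3
!!Q = !1/3 = 2/3
!Q = !2/3 = 1/3
Q && !Q = 2/3 && 1/3 = 1/3
!!Q || (Q && !Q) = 2/3 || 1/3 = 2/3
(Q || R) || (!!Q || (Q && !Q)) = 2/3 || 2/3 = 2/3
!P = !2/3 = 1/3
!!P = !1/3 = 2/3
((Q || R) || (!!Q || (Q && !Q))) && !!P = 2/3 && 2/3 = 2/3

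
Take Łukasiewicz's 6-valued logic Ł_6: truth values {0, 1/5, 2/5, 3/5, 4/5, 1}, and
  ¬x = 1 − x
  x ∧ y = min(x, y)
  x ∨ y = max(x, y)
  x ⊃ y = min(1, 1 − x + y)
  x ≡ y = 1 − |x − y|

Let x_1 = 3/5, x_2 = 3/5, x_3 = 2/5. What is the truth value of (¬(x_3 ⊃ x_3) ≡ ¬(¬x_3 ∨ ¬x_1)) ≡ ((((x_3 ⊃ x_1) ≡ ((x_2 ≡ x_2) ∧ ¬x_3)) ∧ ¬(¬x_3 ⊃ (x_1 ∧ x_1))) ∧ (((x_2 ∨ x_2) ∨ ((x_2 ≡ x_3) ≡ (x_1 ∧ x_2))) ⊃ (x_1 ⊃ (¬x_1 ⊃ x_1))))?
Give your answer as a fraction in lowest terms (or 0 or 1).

2/5

x_3 ⊃ x_3 = 2/5 ⊃ 2/5 = 1
¬(x_3 ⊃ x_3) = ¬1 = 0
¬x_3 = ¬2/5 = 3/5
¬x_1 = ¬3/5 = 2/5
¬x_3 ∨ ¬x_1 = 3/5 ∨ 2/5 = 3/5
¬(¬x_3 ∨ ¬x_1) = ¬3/5 = 2/5
¬(x_3 ⊃ x_3) ≡ ¬(¬x_3 ∨ ¬x_1) = 0 ≡ 2/5 = 3/5
x_3 ⊃ x_1 = 2/5 ⊃ 3/5 = 1
x_2 ≡ x_2 = 3/5 ≡ 3/5 = 1
¬x_3 = ¬2/5 = 3/5
(x_2 ≡ x_2) ∧ ¬x_3 = 1 ∧ 3/5 = 3/5
(x_3 ⊃ x_1) ≡ ((x_2 ≡ x_2) ∧ ¬x_3) = 1 ≡ 3/5 = 3/5
¬x_3 = ¬2/5 = 3/5
x_1 ∧ x_1 = 3/5 ∧ 3/5 = 3/5
¬x_3 ⊃ (x_1 ∧ x_1) = 3/5 ⊃ 3/5 = 1
¬(¬x_3 ⊃ (x_1 ∧ x_1)) = ¬1 = 0
((x_3 ⊃ x_1) ≡ ((x_2 ≡ x_2) ∧ ¬x_3)) ∧ ¬(¬x_3 ⊃ (x_1 ∧ x_1)) = 3/5 ∧ 0 = 0
x_2 ∨ x_2 = 3/5 ∨ 3/5 = 3/5
x_2 ≡ x_3 = 3/5 ≡ 2/5 = 4/5
x_1 ∧ x_2 = 3/5 ∧ 3/5 = 3/5
(x_2 ≡ x_3) ≡ (x_1 ∧ x_2) = 4/5 ≡ 3/5 = 4/5
(x_2 ∨ x_2) ∨ ((x_2 ≡ x_3) ≡ (x_1 ∧ x_2)) = 3/5 ∨ 4/5 = 4/5
¬x_1 = ¬3/5 = 2/5
¬x_1 ⊃ x_1 = 2/5 ⊃ 3/5 = 1
x_1 ⊃ (¬x_1 ⊃ x_1) = 3/5 ⊃ 1 = 1
((x_2 ∨ x_2) ∨ ((x_2 ≡ x_3) ≡ (x_1 ∧ x_2))) ⊃ (x_1 ⊃ (¬x_1 ⊃ x_1)) = 4/5 ⊃ 1 = 1
(((x_3 ⊃ x_1) ≡ ((x_2 ≡ x_2) ∧ ¬x_3)) ∧ ¬(¬x_3 ⊃ (x_1 ∧ x_1))) ∧ (((x_2 ∨ x_2) ∨ ((x_2 ≡ x_3) ≡ (x_1 ∧ x_2))) ⊃ (x_1 ⊃ (¬x_1 ⊃ x_1))) = 0 ∧ 1 = 0
(¬(x_3 ⊃ x_3) ≡ ¬(¬x_3 ∨ ¬x_1)) ≡ ((((x_3 ⊃ x_1) ≡ ((x_2 ≡ x_2) ∧ ¬x_3)) ∧ ¬(¬x_3 ⊃ (x_1 ∧ x_1))) ∧ (((x_2 ∨ x_2) ∨ ((x_2 ≡ x_3) ≡ (x_1 ∧ x_2))) ⊃ (x_1 ⊃ (¬x_1 ⊃ x_1)))) = 3/5 ≡ 0 = 2/5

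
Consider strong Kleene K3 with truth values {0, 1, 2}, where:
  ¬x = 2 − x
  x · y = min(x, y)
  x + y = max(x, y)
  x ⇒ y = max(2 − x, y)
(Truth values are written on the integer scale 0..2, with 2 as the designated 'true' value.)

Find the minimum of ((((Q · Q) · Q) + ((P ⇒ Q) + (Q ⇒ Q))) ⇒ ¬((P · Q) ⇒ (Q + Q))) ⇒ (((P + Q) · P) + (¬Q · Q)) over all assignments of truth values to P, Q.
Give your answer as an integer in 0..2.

Take P = 1, Q = 1:
Q · Q = 1 · 1 = 1
(Q · Q) · Q = 1 · 1 = 1
P ⇒ Q = 1 ⇒ 1 = 1
Q ⇒ Q = 1 ⇒ 1 = 1
(P ⇒ Q) + (Q ⇒ Q) = 1 + 1 = 1
((Q · Q) · Q) + ((P ⇒ Q) + (Q ⇒ Q)) = 1 + 1 = 1
P · Q = 1 · 1 = 1
Q + Q = 1 + 1 = 1
(P · Q) ⇒ (Q + Q) = 1 ⇒ 1 = 1
¬((P · Q) ⇒ (Q + Q)) = ¬1 = 1
(((Q · Q) · Q) + ((P ⇒ Q) + (Q ⇒ Q))) ⇒ ¬((P · Q) ⇒ (Q + Q)) = 1 ⇒ 1 = 1
P + Q = 1 + 1 = 1
(P + Q) · P = 1 · 1 = 1
¬Q = ¬1 = 1
¬Q · Q = 1 · 1 = 1
((P + Q) · P) + (¬Q · Q) = 1 + 1 = 1
((((Q · Q) · Q) + ((P ⇒ Q) + (Q ⇒ Q))) ⇒ ¬((P · Q) ⇒ (Q + Q))) ⇒ (((P + Q) · P) + (¬Q · Q)) = 1 ⇒ 1 = 1
No assignment yields a value below 1, so this is the minimum.

1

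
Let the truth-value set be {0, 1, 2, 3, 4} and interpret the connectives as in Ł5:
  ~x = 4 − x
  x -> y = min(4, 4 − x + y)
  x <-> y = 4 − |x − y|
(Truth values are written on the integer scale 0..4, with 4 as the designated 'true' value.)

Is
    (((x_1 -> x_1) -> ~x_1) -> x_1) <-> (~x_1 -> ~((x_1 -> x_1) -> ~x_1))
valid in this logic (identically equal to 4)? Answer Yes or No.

Yes

x_1 = 0 ↦ 4
x_1 = 1 ↦ 4
x_1 = 2 ↦ 4
x_1 = 3 ↦ 4
x_1 = 4 ↦ 4
Every assignment gives a value ≥ 4.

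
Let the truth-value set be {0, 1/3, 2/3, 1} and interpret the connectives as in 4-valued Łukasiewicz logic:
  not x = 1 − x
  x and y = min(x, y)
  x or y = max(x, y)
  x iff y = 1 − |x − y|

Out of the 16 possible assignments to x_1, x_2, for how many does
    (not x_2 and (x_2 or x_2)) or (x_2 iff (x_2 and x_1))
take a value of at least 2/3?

13

x_1 = 0, x_2 = 0 ↦ 1  ≥
x_1 = 0, x_2 = 1/3 ↦ 2/3  ≥
x_1 = 0, x_2 = 2/3 ↦ 1/3  <
x_1 = 0, x_2 = 1 ↦ 0  <
x_1 = 1/3, x_2 = 0 ↦ 1  ≥
x_1 = 1/3, x_2 = 1/3 ↦ 1  ≥
x_1 = 1/3, x_2 = 2/3 ↦ 2/3  ≥
x_1 = 1/3, x_2 = 1 ↦ 1/3  <
x_1 = 2/3, x_2 = 0 ↦ 1  ≥
x_1 = 2/3, x_2 = 1/3 ↦ 1  ≥
x_1 = 2/3, x_2 = 2/3 ↦ 1  ≥
x_1 = 2/3, x_2 = 1 ↦ 2/3  ≥
x_1 = 1, x_2 = 0 ↦ 1  ≥
x_1 = 1, x_2 = 1/3 ↦ 1  ≥
x_1 = 1, x_2 = 2/3 ↦ 1  ≥
x_1 = 1, x_2 = 1 ↦ 1  ≥
So 13 of the 16 assignments meet the threshold.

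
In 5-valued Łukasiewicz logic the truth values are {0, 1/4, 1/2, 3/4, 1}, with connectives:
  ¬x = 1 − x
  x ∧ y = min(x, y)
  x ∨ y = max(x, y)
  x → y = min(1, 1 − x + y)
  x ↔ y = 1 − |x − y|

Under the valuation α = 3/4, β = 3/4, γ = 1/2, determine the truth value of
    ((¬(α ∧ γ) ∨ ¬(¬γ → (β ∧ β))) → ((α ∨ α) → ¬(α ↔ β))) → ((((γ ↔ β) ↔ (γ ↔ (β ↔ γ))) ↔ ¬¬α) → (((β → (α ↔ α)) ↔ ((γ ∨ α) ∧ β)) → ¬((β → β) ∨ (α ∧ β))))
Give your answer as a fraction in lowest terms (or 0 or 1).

α ∧ γ = 3/4 ∧ 1/2 = 1/2
¬(α ∧ γ) = ¬1/2 = 1/2
¬γ = ¬1/2 = 1/2
β ∧ β = 3/4 ∧ 3/4 = 3/4
¬γ → (β ∧ β) = 1/2 → 3/4 = 1
¬(¬γ → (β ∧ β)) = ¬1 = 0
¬(α ∧ γ) ∨ ¬(¬γ → (β ∧ β)) = 1/2 ∨ 0 = 1/2
α ∨ α = 3/4 ∨ 3/4 = 3/4
α ↔ β = 3/4 ↔ 3/4 = 1
¬(α ↔ β) = ¬1 = 0
(α ∨ α) → ¬(α ↔ β) = 3/4 → 0 = 1/4
(¬(α ∧ γ) ∨ ¬(¬γ → (β ∧ β))) → ((α ∨ α) → ¬(α ↔ β)) = 1/2 → 1/4 = 3/4
γ ↔ β = 1/2 ↔ 3/4 = 3/4
β ↔ γ = 3/4 ↔ 1/2 = 3/4
γ ↔ (β ↔ γ) = 1/2 ↔ 3/4 = 3/4
(γ ↔ β) ↔ (γ ↔ (β ↔ γ)) = 3/4 ↔ 3/4 = 1
¬α = ¬3/4 = 1/4
¬¬α = ¬1/4 = 3/4
((γ ↔ β) ↔ (γ ↔ (β ↔ γ))) ↔ ¬¬α = 1 ↔ 3/4 = 3/4
α ↔ α = 3/4 ↔ 3/4 = 1
β → (α ↔ α) = 3/4 → 1 = 1
γ ∨ α = 1/2 ∨ 3/4 = 3/4
(γ ∨ α) ∧ β = 3/4 ∧ 3/4 = 3/4
(β → (α ↔ α)) ↔ ((γ ∨ α) ∧ β) = 1 ↔ 3/4 = 3/4
β → β = 3/4 → 3/4 = 1
α ∧ β = 3/4 ∧ 3/4 = 3/4
(β → β) ∨ (α ∧ β) = 1 ∨ 3/4 = 1
¬((β → β) ∨ (α ∧ β)) = ¬1 = 0
((β → (α ↔ α)) ↔ ((γ ∨ α) ∧ β)) → ¬((β → β) ∨ (α ∧ β)) = 3/4 → 0 = 1/4
(((γ ↔ β) ↔ (γ ↔ (β ↔ γ))) ↔ ¬¬α) → (((β → (α ↔ α)) ↔ ((γ ∨ α) ∧ β)) → ¬((β → β) ∨ (α ∧ β))) = 3/4 → 1/4 = 1/2
((¬(α ∧ γ) ∨ ¬(¬γ → (β ∧ β))) → ((α ∨ α) → ¬(α ↔ β))) → ((((γ ↔ β) ↔ (γ ↔ (β ↔ γ))) ↔ ¬¬α) → (((β → (α ↔ α)) ↔ ((γ ∨ α) ∧ β)) → ¬((β → β) ∨ (α ∧ β)))) = 3/4 → 1/2 = 3/4

3/4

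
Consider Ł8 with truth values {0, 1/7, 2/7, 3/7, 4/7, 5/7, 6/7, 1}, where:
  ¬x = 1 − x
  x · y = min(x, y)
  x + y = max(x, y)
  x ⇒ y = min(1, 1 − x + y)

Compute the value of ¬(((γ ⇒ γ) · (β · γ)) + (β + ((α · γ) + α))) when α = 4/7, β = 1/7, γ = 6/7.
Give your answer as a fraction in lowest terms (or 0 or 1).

γ ⇒ γ = 6/7 ⇒ 6/7 = 1
β · γ = 1/7 · 6/7 = 1/7
(γ ⇒ γ) · (β · γ) = 1 · 1/7 = 1/7
α · γ = 4/7 · 6/7 = 4/7
(α · γ) + α = 4/7 + 4/7 = 4/7
β + ((α · γ) + α) = 1/7 + 4/7 = 4/7
((γ ⇒ γ) · (β · γ)) + (β + ((α · γ) + α)) = 1/7 + 4/7 = 4/7
¬(((γ ⇒ γ) · (β · γ)) + (β + ((α · γ) + α))) = ¬4/7 = 3/7

3/7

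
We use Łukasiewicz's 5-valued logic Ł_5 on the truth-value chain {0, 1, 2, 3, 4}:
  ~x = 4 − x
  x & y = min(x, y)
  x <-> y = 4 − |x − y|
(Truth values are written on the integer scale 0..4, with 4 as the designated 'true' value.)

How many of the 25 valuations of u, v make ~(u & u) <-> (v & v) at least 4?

value 4: 5 assignments (counts)
value 3: 8 assignments
value 2: 6 assignments
value 1: 4 assignments
value 0: 2 assignments
So 5 of the 25 assignments meet the threshold.

5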